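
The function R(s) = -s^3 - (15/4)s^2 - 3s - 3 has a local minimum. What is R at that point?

-4

R'(s) = -3s^2 - (15/2)s - 3. Setting R'(s) = 0 gives s ∈ {-2, -1/2}.
Since R''(s) = -6s - 15/2, we get R''(-2) = 9/2 > 0 ⇒ local minimum; R''(-1/2) = -9/2 < 0 ⇒ local maximum.
So the local minimum value is R(-2) = -4.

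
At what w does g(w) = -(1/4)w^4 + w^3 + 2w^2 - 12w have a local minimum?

2

g'(w) = -w^3 + 3w^2 + 4w - 12. Setting g'(w) = 0 gives w ∈ {-2, 2, 3}.
g''(w) = -3w^2 + 6w + 4. g''(-2) = -20 < 0 ⇒ local maximum; g''(2) = 4 > 0 ⇒ local minimum; g''(3) = -5 < 0 ⇒ local maximum.
Thus g has its local minimum at w = 2, with value -12.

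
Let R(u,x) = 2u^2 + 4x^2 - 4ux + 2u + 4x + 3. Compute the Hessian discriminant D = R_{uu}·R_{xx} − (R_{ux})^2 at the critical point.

16

∂R/∂u = 4u - 4x + 2 = 0 and ∂R/∂x = -4u + 8x + 4 = 0, so (u, x) = (-2, -3/2).
The Hessian has R_{uu} = 4, R_{xx} = 8, R_{ux} = -4, giving D = 16 > 0 with R_{uu} > 0, so the point is a local minimum.
D = (4)·(8) − (-4)^2 = 16.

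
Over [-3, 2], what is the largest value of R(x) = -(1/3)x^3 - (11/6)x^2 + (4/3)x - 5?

Differentiating, R'(x) = -x^2 - (11/3)x + 4/3; whose only zero in [-3, 2] is x = 1/3.
Candidates: R(-3) = -33/2; R(1/3) = -773/162; R(2) = -37/3.
Hence the absolute maximum is -773/162 at x = 1/3.

-773/162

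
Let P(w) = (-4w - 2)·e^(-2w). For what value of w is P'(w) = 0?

Differentiating with the product rule gives P'(w) = (8w)·e^(-2w). Since e^(-2w) > 0, the only critical point is w = 0.
P''(0) has the same sign as 8 > 0, so this is a local minimum.
P(0) = (-2)·e^(0) ≈ -2.0000.

0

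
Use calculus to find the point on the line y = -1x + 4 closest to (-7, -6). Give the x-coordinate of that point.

3/2

Minimize D(x)^2 = (x + 7)^2 + (-x + 10)^2.
d/dx[D^2] = 2(x + 7) + 2·(-1)·(-x + 10) = 0 ⇒ x = 3/2.
Then y = 5/2 and the distance is √(289/2) ≈ 12.0208.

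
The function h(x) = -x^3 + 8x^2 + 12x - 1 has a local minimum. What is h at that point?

-139/27

h'(x) = -3x^2 + 16x + 12 = 0 at x = -2/3, 6.
Since h''(x) = -6x + 16, we get h''(-2/3) = 20 > 0 ⇒ local minimum; h''(6) = -20 < 0 ⇒ local maximum.
The local minimum is h(-2/3) = -139/27.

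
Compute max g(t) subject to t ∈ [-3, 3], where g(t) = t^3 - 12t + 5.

The derivative is 3t^2 - 12, which vanishes at t = -2 and t = 2.
Compare values at every candidate in [-3, 3]: g(-3) = 14,  g(-2) = 21,  g(2) = -11,  g(3) = -4.
Hence the absolute maximum is 21 at t = -2.

21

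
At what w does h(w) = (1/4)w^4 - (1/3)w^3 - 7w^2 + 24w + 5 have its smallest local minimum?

h'(w) = w^3 - w^2 - 14w + 24 = 0 at w = -4, 2, 3.
Since h''(w) = 3w^2 - 2w - 14, we get h''(-4) = 42 > 0 ⇒ local minimum; h''(2) = -6 < 0 ⇒ local maximum; h''(3) = 7 > 0 ⇒ local minimum.
Thus h has its smallest local minimum at w = -4, with value -353/3.

-4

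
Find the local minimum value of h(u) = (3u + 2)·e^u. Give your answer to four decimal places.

By the product rule, h'(u) = (3u + 5)·e^u. Since e^u > 0, the only critical point is u = -5/3.
h''(-5/3) has the same sign as 3 > 0, so this is a local minimum.
h(-5/3) = (-3)·e^(-5/3) ≈ -0.5666.

-0.5666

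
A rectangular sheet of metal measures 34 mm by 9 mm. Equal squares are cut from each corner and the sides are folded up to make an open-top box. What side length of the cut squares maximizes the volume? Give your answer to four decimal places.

With cut size x, the volume is V(x) = x(34 − 2x)(9 − 2x) for 0 < x < 4.5.
V'(x) = 12x^2 − 172x + 306. Setting V'(x) = 0 gives x ≈ 2.0813 (the root in (0, 4.5)).
V''(x) = 24x − 172 is negative there, so this is the maximum; V ≈ 300.4053.

2.0813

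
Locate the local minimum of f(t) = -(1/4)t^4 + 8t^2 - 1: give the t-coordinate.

f'(t) = -t^3 + 16t = 0 at t = -4, 0, 4.
f''(t) = -3t^2 + 16. f''(-4) = -32 < 0 ⇒ local maximum; f''(0) = 16 > 0 ⇒ local minimum; f''(4) = -32 < 0 ⇒ local maximum.
So the local minimum value is f(0) = -1.

0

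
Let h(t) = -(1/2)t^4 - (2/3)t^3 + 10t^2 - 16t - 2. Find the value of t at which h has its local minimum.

h'(t) = -2t^3 - 2t^2 + 20t - 16 = 0 at t = -4, 1, 2.
Second-derivative test with h''(t) = -6t^2 - 4t + 20: h''(-4) = -60 < 0 ⇒ local maximum; h''(1) = 10 > 0 ⇒ local minimum; h''(2) = -12 < 0 ⇒ local maximum.
So the local minimum value is h(1) = -55/6.

1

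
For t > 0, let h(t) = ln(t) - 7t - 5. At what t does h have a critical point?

1/7

h'(t) = 1/t − 7 = 0 gives t = 1/7.
h''(t) = -1/t², which is negative for t > 0, so this is a local maximum.
h(1/7) = 1·ln(1/7) - 1 - 5 ≈ -7.9459.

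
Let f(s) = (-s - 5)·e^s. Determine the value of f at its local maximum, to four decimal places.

Differentiating with the product rule gives f'(s) = (-s - 6)·e^s. Since e^s > 0, the only critical point is s = -6.
f''(-6) has the same sign as -1 < 0, so this is a local maximum.
f(-6) = (1)·e^(-6) ≈ 0.0025.

0.0025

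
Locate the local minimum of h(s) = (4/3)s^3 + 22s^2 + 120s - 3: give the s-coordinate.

h'(s) = 4s^2 + 44s + 120 = 0 at s = -6, -5.
Second-derivative test with h''(s) = 8s + 44: h''(-6) = -4 < 0 ⇒ local maximum; h''(-5) = 4 > 0 ⇒ local minimum.
The local minimum is h(-5) = -659/3.

-5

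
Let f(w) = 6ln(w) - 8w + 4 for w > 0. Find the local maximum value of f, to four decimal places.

-3.7261

f'(w) = 6/w − 8 = 0 gives w = 3/4.
f''(w) = -6/w², which is negative for w > 0, so this is a local maximum.
f(3/4) = 6·ln(3/4) - 6 + 4 ≈ -3.7261.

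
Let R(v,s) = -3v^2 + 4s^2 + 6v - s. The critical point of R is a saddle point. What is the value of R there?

∂R/∂v = -6v + 6 = 0 and ∂R/∂s = 8s - 1 = 0, so (v, s) = (1, 1/8).
The Hessian has R_{vv} = -6, R_{ss} = 8, R_{vs} = 0, giving D = -48 < 0, so the point is a saddle point.
R(1, 1/8) = 47/16.

47/16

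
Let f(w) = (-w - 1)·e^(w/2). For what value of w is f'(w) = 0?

-3

Differentiating with the product rule gives f'(w) = (-(1/2)w - 3/2)·e^(w/2). Since e^(w/2) > 0, the only critical point is w = -3.
f''(-3) has the same sign as -1/2 < 0, so this is a local maximum.
f(-3) = (2)·e^(-3/2) ≈ 0.4463.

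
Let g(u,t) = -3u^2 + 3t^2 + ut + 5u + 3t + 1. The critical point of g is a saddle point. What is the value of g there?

∂g/∂u = -6u + t + 5 = 0 and ∂g/∂t = u + 6t + 3 = 0, so (u, t) = (27/37, -23/37).
The Hessian has g_{uu} = -6, g_{tt} = 6, g_{ut} = 1, giving D = -37 < 0, so the point is a saddle point.
g(27/37, -23/37) = 70/37.

70/37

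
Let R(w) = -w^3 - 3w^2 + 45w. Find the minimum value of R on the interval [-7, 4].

R'(w) = -3w^2 - 6w + 45, which vanishes at w = -5 and w = 3.
Evaluating at the critical points and endpoints: R(-7) = -119,  R(-5) = -175,  R(3) = 81,  R(4) = 68.
Hence the absolute minimum is -175 at w = -5.

-175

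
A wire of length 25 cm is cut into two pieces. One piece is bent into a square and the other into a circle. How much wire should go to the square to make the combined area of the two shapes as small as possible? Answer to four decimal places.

Let x be the length used for the square. Square side x/4; circle radius (25−x)/(2π).
A(x) = (x/4)² + π·((25−x)/(2π))² = x²/16 + (25−x)²/(4π) for 0 ≤ x ≤ 25. A'(x) = x/8 − (25−x)/(2π) = 0 gives x = 4·25/(π+4) ≈ 14.0025.
A'' = 1/8 + 1/(2π) > 0, so this gives the minimum combined area; x ≈ 14.0025 cm to the square.

14.0025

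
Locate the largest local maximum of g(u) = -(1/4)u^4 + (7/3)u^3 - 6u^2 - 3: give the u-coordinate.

0

g'(u) = -u^3 + 7u^2 - 12u = 0 at u = 0, 3, 4.
Since g''(u) = -3u^2 + 14u - 12, we get g''(0) = -12 < 0 ⇒ local maximum; g''(3) = 3 > 0 ⇒ local minimum; g''(4) = -4 < 0 ⇒ local maximum.
So the largest local maximum value is g(0) = -3.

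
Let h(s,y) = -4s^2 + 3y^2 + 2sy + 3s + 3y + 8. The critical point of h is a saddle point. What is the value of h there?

∂h/∂s = -8s + 2y + 3 = 0 and ∂h/∂y = 2s + 6y + 3 = 0, so (s, y) = (3/13, -15/26).
The Hessian has h_{ss} = -8, h_{yy} = 6, h_{sy} = 2, giving D = -52 < 0, so the point is a saddle point.
h(3/13, -15/26) = 389/52.

389/52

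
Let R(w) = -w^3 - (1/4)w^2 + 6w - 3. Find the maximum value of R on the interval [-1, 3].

59/27

The derivative is -3w^2 - (1/2)w + 6, whose only zero in [-1, 3] is w = 4/3.
Candidates: R(-1) = -33/4,  R(4/3) = 59/27,  R(3) = -57/4.
Hence the absolute maximum is 59/27 at w = 4/3.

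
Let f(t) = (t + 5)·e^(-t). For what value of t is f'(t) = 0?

-4

By the product rule, f'(t) = (-t - 4)·e^(-t). Since e^(-t) > 0, the only critical point is t = -4.
f''(-4) has the same sign as -1 < 0, so this is a local maximum.
f(-4) = (1)·e^(4) ≈ 54.5982.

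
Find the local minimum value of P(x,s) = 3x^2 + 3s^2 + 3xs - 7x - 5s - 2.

-19/3

∂P/∂x = 6x + 3s - 7 = 0 and ∂P/∂s = 3x + 6s - 5 = 0, so (x, s) = (1, 1/3).
The Hessian has P_{xx} = 6, P_{ss} = 6, P_{xs} = 3, giving D = 27 > 0 with P_{xx} > 0, so the point is a local minimum.
P(1, 1/3) = -19/3.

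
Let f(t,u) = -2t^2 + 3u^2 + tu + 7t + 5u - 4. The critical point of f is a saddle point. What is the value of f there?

-38/25

∂f/∂t = -4t + u + 7 = 0 and ∂f/∂u = t + 6u + 5 = 0, so (t, u) = (37/25, -27/25).
The Hessian has f_{tt} = -4, f_{uu} = 6, f_{tu} = 1, giving D = -25 < 0, so the point is a saddle point.
f(37/25, -27/25) = -38/25.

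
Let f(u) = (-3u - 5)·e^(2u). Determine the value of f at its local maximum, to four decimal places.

0.0197

By the product rule, f'(u) = (-6u - 13)·e^(2u). Since e^(2u) > 0, the only critical point is u = -13/6.
f''(-13/6) has the same sign as -6 < 0, so this is a local maximum.
f(-13/6) = (3/2)·e^(-13/3) ≈ 0.0197.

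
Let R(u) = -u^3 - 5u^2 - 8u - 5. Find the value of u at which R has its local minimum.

-2

R'(u) = -3u^2 - 10u - 8 = 0 at u = -2, -4/3.
R''(u) = -6u - 10. R''(-2) = 2 > 0 ⇒ local minimum; R''(-4/3) = -2 < 0 ⇒ local maximum.
The local minimum is R(-2) = -1.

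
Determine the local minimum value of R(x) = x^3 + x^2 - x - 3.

R'(x) = 3x^2 + 2x - 1 = 0 at x = -1, 1/3.
Second-derivative test with R''(x) = 6x + 2: R''(-1) = -4 < 0 ⇒ local maximum; R''(1/3) = 4 > 0 ⇒ local minimum.
So the local minimum value is R(1/3) = -86/27.

-86/27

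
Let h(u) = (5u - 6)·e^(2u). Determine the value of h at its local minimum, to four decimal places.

Differentiating with the product rule gives h'(u) = (10u - 7)·e^(2u). Since e^(2u) > 0, the only critical point is u = 7/10.
h''(7/10) has the same sign as 10 > 0, so this is a local minimum.
h(7/10) = (-5/2)·e^(7/5) ≈ -10.1380.

-10.1380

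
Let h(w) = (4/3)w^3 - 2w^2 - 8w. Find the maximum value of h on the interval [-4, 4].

Differentiating, h'(w) = 4w^2 - 4w - 8; which vanishes at w = -1 and w = 2.
Candidates: h(-4) = -256/3; h(-1) = 14/3; h(2) = -40/3; h(4) = 64/3.
Hence the absolute maximum is 64/3 at w = 4.

64/3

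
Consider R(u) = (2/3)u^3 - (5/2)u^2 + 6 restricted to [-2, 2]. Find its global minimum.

-28/3

Differentiating, R'(u) = 2u^2 - 5u; whose only zero in [-2, 2] is u = 0.
Candidates: R(-2) = -28/3, R(0) = 6, R(2) = 4/3.
The minimum over the interval is -28/3, attained at u = -2.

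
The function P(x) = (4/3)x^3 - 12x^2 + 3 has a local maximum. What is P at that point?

3

P'(x) = 4x^2 - 24x = 0 at x = 0, 6.
Since P''(x) = 8x - 24, we get P''(0) = -24 < 0 ⇒ local maximum; P''(6) = 24 > 0 ⇒ local minimum.
The local maximum is P(0) = 3.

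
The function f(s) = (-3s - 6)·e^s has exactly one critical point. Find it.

f'(s) = (-3)·e^s + (-3s - 6)·1·e^s = (-3s - 9)·e^s. Since e^s > 0, the only critical point is s = -3.
f''(-3) has the same sign as -3 < 0, so this is a local maximum.
f(-3) = (3)·e^(-3) ≈ 0.1494.

-3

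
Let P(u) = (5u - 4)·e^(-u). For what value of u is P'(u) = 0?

9/5

Differentiating with the product rule gives P'(u) = (-5u + 9)·e^(-u). Since e^(-u) > 0, the only critical point is u = 9/5.
P''(9/5) has the same sign as -5 < 0, so this is a local maximum.
P(9/5) = (5)·e^(-9/5) ≈ 0.8265.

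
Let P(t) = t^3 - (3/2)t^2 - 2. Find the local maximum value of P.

Critical points: P'(t) = 3t^2 - 3t vanishes at t = 0, 1.
P''(t) = 6t - 3. P''(0) = -3 < 0 ⇒ local maximum; P''(1) = 3 > 0 ⇒ local minimum.
The local maximum is P(0) = -2.

-2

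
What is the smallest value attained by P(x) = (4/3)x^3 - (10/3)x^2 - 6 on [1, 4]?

-736/81

Differentiating, P'(x) = 4x^2 - (20/3)x; whose only zero in [1, 4] is x = 5/3.
Evaluating at the critical points and endpoints: P(1) = -8,  P(5/3) = -736/81,  P(4) = 26.
Hence the absolute minimum is -736/81 at x = 5/3.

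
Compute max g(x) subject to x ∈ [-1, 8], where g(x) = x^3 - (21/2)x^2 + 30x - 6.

g'(x) = 3x^2 - 21x + 30, which vanishes at x = 2 and x = 5.
Candidates: g(-1) = -95/2; g(2) = 20; g(5) = 13/2; g(8) = 74.
So the maximum is g(8) = 74.

74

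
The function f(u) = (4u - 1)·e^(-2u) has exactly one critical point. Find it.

f'(u) = 4·e^(-2u) + (4u - 1)·(-2)·e^(-2u) = (-8u + 6)·e^(-2u). Since e^(-2u) > 0, the only critical point is u = 3/4.
f''(3/4) has the same sign as -8 < 0, so this is a local maximum.
f(3/4) = (2)·e^(-3/2) ≈ 0.4463.

3/4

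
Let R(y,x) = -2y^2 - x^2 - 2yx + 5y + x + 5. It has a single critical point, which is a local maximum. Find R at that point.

37/4

∂R/∂y = -4y - 2x + 5 = 0 and ∂R/∂x = -2y - 2x + 1 = 0, so (y, x) = (2, -3/2).
The Hessian has R_{yy} = -4, R_{xx} = -2, R_{yx} = -2, giving D = 4 > 0 with R_{yy} < 0, so the point is a local maximum.
R(2, -3/2) = 37/4.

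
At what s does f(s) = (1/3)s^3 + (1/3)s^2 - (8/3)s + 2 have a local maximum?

f'(s) = s^2 + (2/3)s - 8/3. Setting f'(s) = 0 gives s ∈ {-2, 4/3}.
Since f''(s) = 2s + 2/3, we get f''(-2) = -10/3 < 0 ⇒ local maximum; f''(4/3) = 10/3 > 0 ⇒ local minimum.
Thus f has its local maximum at s = -2, with value 6.

-2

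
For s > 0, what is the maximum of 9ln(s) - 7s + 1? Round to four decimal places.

-5.7382

h'(s) = 9/s − 7 = 0 gives s = 9/7.
h''(s) = -9/s², which is negative for s > 0, so this is a local maximum.
h(9/7) = 9·ln(9/7) - 9 + 1 ≈ -5.7382.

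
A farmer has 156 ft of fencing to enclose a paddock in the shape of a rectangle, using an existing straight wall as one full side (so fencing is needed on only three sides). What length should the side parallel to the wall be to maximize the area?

Let the sides perpendicular to the wall have length x and the parallel side y, so 2x + y = 156 and the area is A = xy = x(156 − 2x).
A'(x) = 156 − 4x = 0 gives x = 39, and A''(x) = −4 < 0 confirms a maximum.
Then y = 156 − 2·39 = 78 and A = 3042.

78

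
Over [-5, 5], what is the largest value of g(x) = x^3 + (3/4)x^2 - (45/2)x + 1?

g'(x) = 3x^2 + (3/2)x - 45/2, which vanishes at x = -3 and x = 5/2.
Evaluating at the critical points and endpoints: g(-5) = 29/4; g(-3) = 193/4; g(5/2) = -559/16; g(5) = 129/4.
Hence the absolute maximum is 193/4 at x = -3.

193/4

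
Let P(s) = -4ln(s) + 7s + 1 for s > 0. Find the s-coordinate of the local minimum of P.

P'(s) = -4/s + 7 = 0 gives s = 4/7.
P''(s) = 4/s², which is positive for s > 0, so this is a local minimum.
P(4/7) = -4·ln(4/7) + 4 + 1 ≈ 7.2385.

4/7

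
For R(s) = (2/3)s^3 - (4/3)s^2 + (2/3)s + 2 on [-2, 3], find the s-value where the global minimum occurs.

Differentiating, R'(s) = 2s^2 - (8/3)s + 2/3; which vanishes at s = 1/3 and s = 1.
Evaluating at the critical points and endpoints: R(-2) = -10; R(1/3) = 170/81; R(1) = 2; R(3) = 10.
So the minimum is R(-2) = -10.

-2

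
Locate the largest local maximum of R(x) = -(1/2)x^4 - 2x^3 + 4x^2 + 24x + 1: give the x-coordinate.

2

Critical points: R'(x) = -2x^3 - 6x^2 + 8x + 24 vanishes at x = -3, -2, 2.
Since R''(x) = -6x^2 - 12x + 8, we get R''(-3) = -10 < 0 ⇒ local maximum; R''(-2) = 8 > 0 ⇒ local minimum; R''(2) = -40 < 0 ⇒ local maximum.
Thus R has its largest local maximum at x = 2, with value 41.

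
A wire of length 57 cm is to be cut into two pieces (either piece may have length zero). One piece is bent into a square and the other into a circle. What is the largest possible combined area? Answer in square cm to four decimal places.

258.5472

Let x be the length used for the square. Square side x/4; circle radius (57−x)/(2π).
A(x) = (x/4)² + π·((57−x)/(2π))² = x²/16 + (57−x)²/(4π) for 0 ≤ x ≤ 57. A'(x) = x/8 − (57−x)/(2π) = 0 gives x = 4·57/(π+4) ≈ 31.9257.
A'' > 0, so the interior critical point is a minimum; the maximum is at an endpoint. A(0) = 258.5472 and A(57) = 203.0625, so the largest area is 258.5472.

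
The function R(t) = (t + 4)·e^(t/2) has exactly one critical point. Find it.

-6

By the product rule, R'(t) = ((1/2)t + 3)·e^(t/2). Since e^(t/2) > 0, the only critical point is t = -6.
R''(-6) has the same sign as 1/2 > 0, so this is a local minimum.
R(-6) = (-2)·e^(-3) ≈ -0.0996.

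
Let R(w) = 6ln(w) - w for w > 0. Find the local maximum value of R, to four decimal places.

4.7506

R'(w) = 6/w − 1 = 0 gives w = 6.
R''(w) = -6/w², which is negative for w > 0, so this is a local maximum.
R(6) = 6·ln(6) - 6 ≈ 4.7506.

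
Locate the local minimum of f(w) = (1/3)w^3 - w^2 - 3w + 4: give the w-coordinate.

3

f'(w) = w^2 - 2w - 3. Setting f'(w) = 0 gives w ∈ {-1, 3}.
Second-derivative test with f''(w) = 2w - 2: f''(-1) = -4 < 0 ⇒ local maximum; f''(3) = 4 > 0 ⇒ local minimum.
So the local minimum value is f(3) = -5.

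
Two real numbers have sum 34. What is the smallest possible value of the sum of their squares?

With a + b = 34, a^2 + b^2 = a^2 + (34 − a)^2.
The derivative 2a − 2(34 − a) = 4a − 68 vanishes at a = 17; second derivative 4 > 0, a minimum.
The minimum is 2·(17)^2 = 578.

578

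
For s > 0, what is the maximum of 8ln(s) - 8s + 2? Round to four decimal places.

-6.0000

g'(s) = 8/s − 8 = 0 gives s = 1.
g''(s) = -8/s², which is negative for s > 0, so this is a local maximum.
g(1) = 8·ln(1) - 8 + 2 ≈ -6.0000.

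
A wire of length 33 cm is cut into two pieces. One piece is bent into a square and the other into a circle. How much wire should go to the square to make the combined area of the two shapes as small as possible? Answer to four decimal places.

Let x be the length used for the square. Square side x/4; circle radius (33−x)/(2π).
A(x) = (x/4)² + π·((33−x)/(2π))² = x²/16 + (33−x)²/(4π) for 0 ≤ x ≤ 33. A'(x) = x/8 − (33−x)/(2π) = 0 gives x = 4·33/(π+4) ≈ 18.4833.
A'' = 1/8 + 1/(2π) > 0, so this gives the minimum combined area; x ≈ 18.4833 cm to the square.

18.4833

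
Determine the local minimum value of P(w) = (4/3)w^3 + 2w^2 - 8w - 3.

P'(w) = 4w^2 + 4w - 8 = 0 at w = -2, 1.
Since P''(w) = 8w + 4, we get P''(-2) = -12 < 0 ⇒ local maximum; P''(1) = 12 > 0 ⇒ local minimum.
The local minimum is P(1) = -23/3.

-23/3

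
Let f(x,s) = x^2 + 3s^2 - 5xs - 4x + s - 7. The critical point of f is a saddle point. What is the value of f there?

∂f/∂x = 2x - 5s - 4 = 0 and ∂f/∂s = -5x + 6s + 1 = 0, so (x, s) = (-19/13, -18/13).
The Hessian has f_{xx} = 2, f_{ss} = 6, f_{xs} = -5, giving D = -13 < 0, so the point is a saddle point.
f(-19/13, -18/13) = -62/13.

-62/13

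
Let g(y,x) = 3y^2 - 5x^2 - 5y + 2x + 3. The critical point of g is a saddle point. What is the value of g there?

67/60

∂g/∂y = 6y - 5 = 0 and ∂g/∂x = -10x + 2 = 0, so (y, x) = (5/6, 1/5).
The Hessian has g_{yy} = 6, g_{xx} = -10, g_{yx} = 0, giving D = -60 < 0, so the point is a saddle point.
g(5/6, 1/5) = 67/60.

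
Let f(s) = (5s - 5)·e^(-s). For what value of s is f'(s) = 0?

Differentiating with the product rule gives f'(s) = (-5s + 10)·e^(-s). Since e^(-s) > 0, the only critical point is s = 2.
f''(2) has the same sign as -5 < 0, so this is a local maximum.
f(2) = (5)·e^(-2) ≈ 0.6767.

2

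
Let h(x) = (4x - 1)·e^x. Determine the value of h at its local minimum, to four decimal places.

-1.8895

By the product rule, h'(x) = (4x + 3)·e^x. Since e^x > 0, the only critical point is x = -3/4.
h''(-3/4) has the same sign as 4 > 0, so this is a local minimum.
h(-3/4) = (-4)·e^(-3/4) ≈ -1.8895.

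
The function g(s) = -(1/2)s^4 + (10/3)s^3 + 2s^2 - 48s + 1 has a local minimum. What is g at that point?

-151/2

g'(s) = -2s^3 + 10s^2 + 4s - 48 = 0 at s = -2, 3, 4.
Second-derivative test with g''(s) = -6s^2 + 20s + 4: g''(-2) = -60 < 0 ⇒ local maximum; g''(3) = 10 > 0 ⇒ local minimum; g''(4) = -12 < 0 ⇒ local maximum.
Thus g has its local minimum at s = 3, with value -151/2.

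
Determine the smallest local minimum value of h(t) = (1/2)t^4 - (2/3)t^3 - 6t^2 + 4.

h'(t) = 2t^3 - 2t^2 - 12t. Setting h'(t) = 0 gives t ∈ {-2, 0, 3}.
h''(t) = 6t^2 - 4t - 12. h''(-2) = 20 > 0 ⇒ local minimum; h''(0) = -12 < 0 ⇒ local maximum; h''(3) = 30 > 0 ⇒ local minimum.
The smallest local minimum is h(3) = -55/2.

-55/2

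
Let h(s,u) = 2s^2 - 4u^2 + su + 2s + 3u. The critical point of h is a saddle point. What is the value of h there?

-4/33

∂h/∂s = 4s + u + 2 = 0 and ∂h/∂u = s - 8u + 3 = 0, so (s, u) = (-19/33, 10/33).
The Hessian has h_{ss} = 4, h_{uu} = -8, h_{su} = 1, giving D = -33 < 0, so the point is a saddle point.
h(-19/33, 10/33) = -4/33.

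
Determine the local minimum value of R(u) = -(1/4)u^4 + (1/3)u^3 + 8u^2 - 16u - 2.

-119/12

R'(u) = -u^3 + u^2 + 16u - 16 = 0 at u = -4, 1, 4.
Since R''(u) = -3u^2 + 2u + 16, we get R''(-4) = -40 < 0 ⇒ local maximum; R''(1) = 15 > 0 ⇒ local minimum; R''(4) = -24 < 0 ⇒ local maximum.
So the local minimum value is R(1) = -119/12.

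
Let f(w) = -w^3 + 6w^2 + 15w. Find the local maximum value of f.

100

f'(w) = -3w^2 + 12w + 15 = 0 at w = -1, 5.
f''(w) = -6w + 12. f''(-1) = 18 > 0 ⇒ local minimum; f''(5) = -18 < 0 ⇒ local maximum.
The local maximum is f(5) = 100.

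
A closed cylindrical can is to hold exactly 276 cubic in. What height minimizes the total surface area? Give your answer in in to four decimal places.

7.0568

With radius r and height h, πr²h = 276 so h = 276/(πr²), and S(r) = 2πr² + 2πrh = 2πr² + 2·276/r.
S'(r) = 4πr − 2·276/r² = 0 ⇒ r³ = 276/(2π), so r ≈ 3.5284 and h = 2r ≈ 7.0568.
S''(r) = 4π + 4·276/r³ > 0, so this is the minimum; S ≈ 234.6680.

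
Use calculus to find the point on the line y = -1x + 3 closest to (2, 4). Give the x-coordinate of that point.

Minimize D(x)^2 = (x - 2)^2 + (-x - 1)^2.
d/dx[D^2] = 2(x - 2) + 2·(-1)·(-x - 1) = 0 ⇒ x = 1/2.
Then y = 5/2 and the distance is √(9/2) ≈ 2.1213.

1/2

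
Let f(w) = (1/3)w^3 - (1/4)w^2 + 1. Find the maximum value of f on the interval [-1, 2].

f'(w) = w^2 - (1/2)w, which vanishes at w = 0 and w = 1/2.
Candidates: f(-1) = 5/12; f(0) = 1; f(1/2) = 47/48; f(2) = 8/3.
The maximum over the interval is 8/3, attained at w = 2.

8/3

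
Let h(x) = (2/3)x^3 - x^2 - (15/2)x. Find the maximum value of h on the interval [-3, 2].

The derivative is 2x^2 - 2x - 15/2, whose only zero in [-3, 2] is x = -3/2.
Candidates: h(-3) = -9/2; h(-3/2) = 27/4; h(2) = -41/3.
Hence the absolute maximum is 27/4 at x = -3/2.

27/4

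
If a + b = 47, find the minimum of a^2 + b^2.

2209/2

With a + b = 47, a^2 + b^2 = a^2 + (47 − a)^2.
The derivative 2a − 2(47 − a) = 4a − 94 vanishes at a = 47/2; second derivative 4 > 0, a minimum.
The minimum is 2·(47/2)^2 = 2209/2.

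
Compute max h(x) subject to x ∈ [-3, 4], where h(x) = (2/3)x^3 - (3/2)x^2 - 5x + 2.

Differentiating, h'(x) = 2x^2 - 3x - 5; which vanishes at x = -1 and x = 5/2.
Candidates: h(-3) = -29/2; h(-1) = 29/6; h(5/2) = -227/24; h(4) = 2/3.
So the maximum is h(-1) = 29/6.

29/6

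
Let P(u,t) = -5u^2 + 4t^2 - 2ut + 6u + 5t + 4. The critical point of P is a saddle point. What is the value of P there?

∂P/∂u = -10u - 2t + 6 = 0 and ∂P/∂t = -2u + 8t + 5 = 0, so (u, t) = (29/42, -19/42).
The Hessian has P_{uu} = -10, P_{tt} = 8, P_{ut} = -2, giving D = -84 < 0, so the point is a saddle point.
P(29/42, -19/42) = 415/84.

415/84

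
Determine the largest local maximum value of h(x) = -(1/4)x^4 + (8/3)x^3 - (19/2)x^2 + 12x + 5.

Critical points: h'(x) = -x^3 + 8x^2 - 19x + 12 vanishes at x = 1, 3, 4.
Since h''(x) = -3x^2 + 16x - 19, we get h''(1) = -6 < 0 ⇒ local maximum; h''(3) = 2 > 0 ⇒ local minimum; h''(4) = -3 < 0 ⇒ local maximum.
The largest local maximum is h(1) = 119/12.

119/12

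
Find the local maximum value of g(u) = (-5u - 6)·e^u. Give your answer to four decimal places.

Differentiating with the product rule gives g'(u) = (-5u - 11)·e^u. Since e^u > 0, the only critical point is u = -11/5.
g''(-11/5) has the same sign as -5 < 0, so this is a local maximum.
g(-11/5) = (5)·e^(-11/5) ≈ 0.5540.

0.5540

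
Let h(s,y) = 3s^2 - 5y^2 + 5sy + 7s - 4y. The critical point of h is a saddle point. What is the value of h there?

∂h/∂s = 6s + 5y + 7 = 0 and ∂h/∂y = 5s - 10y - 4 = 0, so (s, y) = (-10/17, -59/85).
The Hessian has h_{ss} = 6, h_{yy} = -10, h_{sy} = 5, giving D = -85 < 0, so the point is a saddle point.
h(-10/17, -59/85) = -57/85.

-57/85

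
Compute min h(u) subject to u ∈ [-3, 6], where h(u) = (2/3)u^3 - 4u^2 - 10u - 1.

-203/3

h'(u) = 2u^2 - 8u - 10, which vanishes at u = -1 and u = 5.
Compare values at every candidate in [-3, 6]: h(-3) = -25, h(-1) = 13/3, h(5) = -203/3, h(6) = -61.
So the minimum is h(5) = -203/3.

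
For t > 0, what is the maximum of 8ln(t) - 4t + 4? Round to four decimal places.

1.5452

g'(t) = 8/t − 4 = 0 gives t = 2.
g''(t) = -8/t², which is negative for t > 0, so this is a local maximum.
g(2) = 8·ln(2) - 8 + 4 ≈ 1.5452.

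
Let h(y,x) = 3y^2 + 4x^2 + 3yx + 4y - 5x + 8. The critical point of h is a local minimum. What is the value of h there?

∂h/∂y = 6y + 3x + 4 = 0 and ∂h/∂x = 3y + 8x - 5 = 0, so (y, x) = (-47/39, 14/13).
The Hessian has h_{yy} = 6, h_{xx} = 8, h_{yx} = 3, giving D = 39 > 0 with h_{yy} > 0, so the point is a local minimum.
h(-47/39, 14/13) = 113/39.

113/39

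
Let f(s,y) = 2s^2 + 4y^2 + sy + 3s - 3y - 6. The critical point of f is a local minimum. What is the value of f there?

∂f/∂s = 4s + y + 3 = 0 and ∂f/∂y = s + 8y - 3 = 0, so (s, y) = (-27/31, 15/31).
The Hessian has f_{ss} = 4, f_{yy} = 8, f_{sy} = 1, giving D = 31 > 0 with f_{ss} > 0, so the point is a local minimum.
f(-27/31, 15/31) = -249/31.

-249/31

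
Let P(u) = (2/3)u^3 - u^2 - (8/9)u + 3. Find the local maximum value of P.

256/81

P'(u) = 2u^2 - 2u - 8/9. Setting P'(u) = 0 gives u ∈ {-1/3, 4/3}.
Second-derivative test with P''(u) = 4u - 2: P''(-1/3) = -10/3 < 0 ⇒ local maximum; P''(4/3) = 10/3 > 0 ⇒ local minimum.
The local maximum is P(-1/3) = 256/81.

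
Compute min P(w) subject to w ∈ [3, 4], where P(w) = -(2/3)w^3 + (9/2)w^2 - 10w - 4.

-44/3

P'(w) = -2w^2 + 9w - 10, which has no zeros in [3, 4].
Candidates: P(3) = -23/2,  P(4) = -44/3.
The minimum over the interval is -44/3, attained at w = 4.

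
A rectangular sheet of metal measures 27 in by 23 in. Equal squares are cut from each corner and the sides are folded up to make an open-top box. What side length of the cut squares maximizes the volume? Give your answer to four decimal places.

4.1269

With cut size x, the volume is V(x) = x(27 − 2x)(23 − 2x) for 0 < x < 11.5.
V'(x) = 12x^2 − 200x + 621. Setting V'(x) = 0 gives x ≈ 4.1269 (the root in (0, 11.5)).
V''(x) = 24x − 200 is negative there, so this is the maximum; V ≈ 1140.8205.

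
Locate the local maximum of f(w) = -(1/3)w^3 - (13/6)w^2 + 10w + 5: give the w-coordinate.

5/3

f'(w) = -w^2 - (13/3)w + 10 = 0 at w = -6, 5/3.
Second-derivative test with f''(w) = -2w - 13/3: f''(-6) = 23/3 > 0 ⇒ local minimum; f''(5/3) = -23/3 < 0 ⇒ local maximum.
The local maximum is f(5/3) = 2285/162.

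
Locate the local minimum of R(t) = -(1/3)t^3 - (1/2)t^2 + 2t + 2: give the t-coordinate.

Critical points: R'(t) = -t^2 - t + 2 vanishes at t = -2, 1.
Second-derivative test with R''(t) = -2t - 1: R''(-2) = 3 > 0 ⇒ local minimum; R''(1) = -3 < 0 ⇒ local maximum.
Thus R has its local minimum at t = -2, with value -4/3.

-2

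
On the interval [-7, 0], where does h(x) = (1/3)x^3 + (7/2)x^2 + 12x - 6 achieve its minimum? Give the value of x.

-7

The derivative is x^2 + 7x + 12, which vanishes at x = -4 and x = -3.
Compare values at every candidate in [-7, 0]: h(-7) = -197/6; h(-4) = -58/3; h(-3) = -39/2; h(0) = -6.
So the minimum is h(-7) = -197/6.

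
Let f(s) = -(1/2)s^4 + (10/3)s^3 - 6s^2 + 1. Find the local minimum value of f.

f'(s) = -2s^3 + 10s^2 - 12s. Setting f'(s) = 0 gives s ∈ {0, 2, 3}.
Since f''(s) = -6s^2 + 20s - 12, we get f''(0) = -12 < 0 ⇒ local maximum; f''(2) = 4 > 0 ⇒ local minimum; f''(3) = -6 < 0 ⇒ local maximum.
Thus f has its local minimum at s = 2, with value -13/3.

-13/3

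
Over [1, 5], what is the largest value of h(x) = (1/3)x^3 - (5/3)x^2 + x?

The derivative is x^2 - (10/3)x + 1, whose only zero in [1, 5] is x = 3.
Compare values at every candidate in [1, 5]: h(1) = -1/3; h(3) = -3; h(5) = 5.
So the maximum is h(5) = 5.

5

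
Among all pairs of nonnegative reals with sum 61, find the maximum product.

With x + y = 61, the product is P(x) = x(61 − x).
P'(x) = 61 − 2x = 0 gives x = 61/2; P'' = −2 < 0, so this is the maximum.
P = 61/2·61/2 = 3721/4.

3721/4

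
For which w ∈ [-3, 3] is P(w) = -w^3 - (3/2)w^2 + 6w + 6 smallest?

Differentiating, P'(w) = -3w^2 - 3w + 6; which vanishes at w = -2 and w = 1.
Evaluating at the critical points and endpoints: P(-3) = 3/2; P(-2) = -4; P(1) = 19/2; P(3) = -33/2.
So the minimum is P(3) = -33/2.

3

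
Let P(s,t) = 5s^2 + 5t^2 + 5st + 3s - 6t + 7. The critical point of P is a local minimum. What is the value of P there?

14/5

∂P/∂s = 10s + 5t + 3 = 0 and ∂P/∂t = 5s + 10t - 6 = 0, so (s, t) = (-4/5, 1).
The Hessian has P_{ss} = 10, P_{tt} = 10, P_{st} = 5, giving D = 75 > 0 with P_{ss} > 0, so the point is a local minimum.
P(-4/5, 1) = 14/5.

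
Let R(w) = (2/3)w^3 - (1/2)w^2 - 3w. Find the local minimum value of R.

-27/8

R'(w) = 2w^2 - w - 3 = 0 at w = -1, 3/2.
Second-derivative test with R''(w) = 4w - 1: R''(-1) = -5 < 0 ⇒ local maximum; R''(3/2) = 5 > 0 ⇒ local minimum.
So the local minimum value is R(3/2) = -27/8.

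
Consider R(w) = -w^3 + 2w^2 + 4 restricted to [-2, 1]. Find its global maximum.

20

R'(w) = -3w^2 + 4w, whose only zero in [-2, 1] is w = 0.
Candidates: R(-2) = 20, R(0) = 4, R(1) = 5.
So the maximum is R(-2) = 20.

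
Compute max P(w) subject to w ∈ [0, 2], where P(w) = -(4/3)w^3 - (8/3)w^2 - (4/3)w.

0

The derivative is -4w^2 - (16/3)w - 4/3, which has no zeros in [0, 2].
Evaluating at the critical points and endpoints: P(0) = 0, P(2) = -24.
So the maximum is P(0) = 0.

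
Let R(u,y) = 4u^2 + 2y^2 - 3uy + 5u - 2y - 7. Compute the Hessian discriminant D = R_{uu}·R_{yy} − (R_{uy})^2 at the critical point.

∂R/∂u = 8u - 3y + 5 = 0 and ∂R/∂y = -3u + 4y - 2 = 0, so (u, y) = (-14/23, 1/23).
The Hessian has R_{uu} = 8, R_{yy} = 4, R_{uy} = -3, giving D = 23 > 0 with R_{uu} > 0, so the point is a local minimum.
D = (8)·(4) − (-3)^2 = 23.

23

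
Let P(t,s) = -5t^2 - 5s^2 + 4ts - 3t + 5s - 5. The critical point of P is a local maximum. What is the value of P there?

∂P/∂t = -10t + 4s - 3 = 0 and ∂P/∂s = 4t - 10s + 5 = 0, so (t, s) = (-5/42, 19/42).
The Hessian has P_{tt} = -10, P_{ss} = -10, P_{ts} = 4, giving D = 84 > 0 with P_{tt} < 0, so the point is a local maximum.
P(-5/42, 19/42) = -155/42.

-155/42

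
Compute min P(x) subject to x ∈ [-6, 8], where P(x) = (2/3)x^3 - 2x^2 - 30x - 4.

Differentiating, P'(x) = 2x^2 - 4x - 30; which vanishes at x = -3 and x = 5.
Evaluating at the critical points and endpoints: P(-6) = -40, P(-3) = 50, P(5) = -362/3, P(8) = -92/3.
Hence the absolute minimum is -362/3 at x = 5.

-362/3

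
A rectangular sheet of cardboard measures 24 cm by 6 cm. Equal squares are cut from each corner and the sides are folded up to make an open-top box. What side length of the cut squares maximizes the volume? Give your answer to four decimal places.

With cut size x, the volume is V(x) = x(24 − 2x)(6 − 2x) for 0 < x < 3.
V'(x) = 12x^2 − 120x + 144. Setting V'(x) = 0 gives x ≈ 1.3944 (the root in (0, 3)).
V''(x) = 24x − 120 is negative there, so this is the maximum; V ≈ 94.9773.

1.3944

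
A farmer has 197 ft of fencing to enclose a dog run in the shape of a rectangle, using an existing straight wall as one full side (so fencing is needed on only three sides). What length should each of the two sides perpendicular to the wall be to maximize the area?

Let the sides perpendicular to the wall have length x and the parallel side y, so 2x + y = 197 and the area is A = xy = x(197 − 2x).
A'(x) = 197 − 4x = 0 gives x = 197/4, and A''(x) = −4 < 0 confirms a maximum.
Then y = 197 − 2·197/4 = 197/2 and A = 38809/8.

197/4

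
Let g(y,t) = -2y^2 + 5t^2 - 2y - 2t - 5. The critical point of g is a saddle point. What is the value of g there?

-47/10

∂g/∂y = -4y - 2 = 0 and ∂g/∂t = 10t - 2 = 0, so (y, t) = (-1/2, 1/5).
The Hessian has g_{yy} = -4, g_{tt} = 10, g_{yt} = 0, giving D = -40 < 0, so the point is a saddle point.
g(-1/2, 1/5) = -47/10.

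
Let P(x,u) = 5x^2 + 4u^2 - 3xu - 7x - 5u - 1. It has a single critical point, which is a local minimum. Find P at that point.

-7

∂P/∂x = 10x - 3u - 7 = 0 and ∂P/∂u = -3x + 8u - 5 = 0, so (x, u) = (1, 1).
The Hessian has P_{xx} = 10, P_{uu} = 8, P_{xu} = -3, giving D = 71 > 0 with P_{xx} > 0, so the point is a local minimum.
P(1, 1) = -7.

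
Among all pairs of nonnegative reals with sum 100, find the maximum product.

With x + y = 100, the product is P(x) = x(100 − x).
P'(x) = 100 − 2x = 0 gives x = 50; P'' = −2 < 0, so this is the maximum.
P = 50·50 = 2500.

2500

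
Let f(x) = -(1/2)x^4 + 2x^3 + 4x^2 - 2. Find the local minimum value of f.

-2

f'(x) = -2x^3 + 6x^2 + 8x. Setting f'(x) = 0 gives x ∈ {-1, 0, 4}.
f''(x) = -6x^2 + 12x + 8. f''(-1) = -10 < 0 ⇒ local maximum; f''(0) = 8 > 0 ⇒ local minimum; f''(4) = -40 < 0 ⇒ local maximum.
The local minimum is f(0) = -2.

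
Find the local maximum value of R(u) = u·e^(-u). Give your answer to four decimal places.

0.3679

Differentiating with the product rule gives R'(u) = (-u + 1)·e^(-u). Since e^(-u) > 0, the only critical point is u = 1.
R''(1) has the same sign as -1 < 0, so this is a local maximum.
R(1) = (1)·e^(-1) ≈ 0.3679.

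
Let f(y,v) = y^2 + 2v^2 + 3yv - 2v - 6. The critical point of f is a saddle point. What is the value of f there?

∂f/∂y = 2y + 3v = 0 and ∂f/∂v = 3y + 4v - 2 = 0, so (y, v) = (6, -4).
The Hessian has f_{yy} = 2, f_{vv} = 4, f_{yv} = 3, giving D = -1 < 0, so the point is a saddle point.
f(6, -4) = -2.

-2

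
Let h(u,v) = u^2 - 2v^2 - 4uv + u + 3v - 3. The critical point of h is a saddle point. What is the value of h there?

∂h/∂u = 2u - 4v + 1 = 0 and ∂h/∂v = -4u - 4v + 3 = 0, so (u, v) = (1/3, 5/12).
The Hessian has h_{uu} = 2, h_{vv} = -4, h_{uv} = -4, giving D = -24 < 0, so the point is a saddle point.
h(1/3, 5/12) = -53/24.

-53/24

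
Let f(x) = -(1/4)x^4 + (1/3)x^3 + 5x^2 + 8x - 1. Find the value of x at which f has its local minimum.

-1

f'(x) = -x^3 + x^2 + 10x + 8 = 0 at x = -2, -1, 4.
Since f''(x) = -3x^2 + 2x + 10, we get f''(-2) = -6 < 0 ⇒ local maximum; f''(-1) = 5 > 0 ⇒ local minimum; f''(4) = -30 < 0 ⇒ local maximum.
Thus f has its local minimum at x = -1, with value -55/12.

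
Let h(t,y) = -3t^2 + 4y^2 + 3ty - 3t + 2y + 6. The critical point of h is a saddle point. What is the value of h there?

128/19

∂h/∂t = -6t + 3y - 3 = 0 and ∂h/∂y = 3t + 8y + 2 = 0, so (t, y) = (-10/19, -1/19).
The Hessian has h_{tt} = -6, h_{yy} = 8, h_{ty} = 3, giving D = -57 < 0, so the point is a saddle point.
h(-10/19, -1/19) = 128/19.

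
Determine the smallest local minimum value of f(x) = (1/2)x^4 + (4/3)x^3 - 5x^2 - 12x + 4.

f'(x) = 2x^3 + 4x^2 - 10x - 12. Setting f'(x) = 0 gives x ∈ {-3, -1, 2}.
Second-derivative test with f''(x) = 6x^2 + 8x - 10: f''(-3) = 20 > 0 ⇒ local minimum; f''(-1) = -12 < 0 ⇒ local maximum; f''(2) = 30 > 0 ⇒ local minimum.
Thus f has its smallest local minimum at x = 2, with value -64/3.

-64/3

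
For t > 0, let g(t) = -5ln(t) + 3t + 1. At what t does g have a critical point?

g'(t) = -5/t + 3 = 0 gives t = 5/3.
g''(t) = 5/t², which is positive for t > 0, so this is a local minimum.
g(5/3) = -5·ln(5/3) + 5 + 1 ≈ 3.4459.

5/3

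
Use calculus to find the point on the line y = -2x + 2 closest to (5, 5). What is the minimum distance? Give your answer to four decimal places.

Minimize D(x)^2 = (x - 5)^2 + (-2x - 3)^2.
d/dx[D^2] = 2(x - 5) + 2·(-2)·(-2x - 3) = 0 ⇒ x = -1/5.
Then y = 12/5 and the distance is √(169/5) ≈ 5.8138.

5.8138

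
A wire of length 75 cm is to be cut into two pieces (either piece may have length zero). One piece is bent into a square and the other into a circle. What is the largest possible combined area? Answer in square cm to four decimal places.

Let x be the length used for the square. Square side x/4; circle radius (75−x)/(2π).
A(x) = (x/4)² + π·((75−x)/(2π))² = x²/16 + (75−x)²/(4π) for 0 ≤ x ≤ 75. A'(x) = x/8 − (75−x)/(2π) = 0 gives x = 4·75/(π+4) ≈ 42.0074.
A'' > 0, so the interior critical point is a minimum; the maximum is at an endpoint. A(0) = 447.6233 and A(75) = 351.5625, so the largest area is 447.6233.

447.6233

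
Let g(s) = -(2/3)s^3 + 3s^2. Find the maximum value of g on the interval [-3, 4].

45

The derivative is -2s^2 + 6s, which vanishes at s = 0 and s = 3.
Candidates: g(-3) = 45, g(0) = 0, g(3) = 9, g(4) = 16/3.
So the maximum is g(-3) = 45.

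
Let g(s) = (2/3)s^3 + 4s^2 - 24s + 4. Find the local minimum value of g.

Critical points: g'(s) = 2s^2 + 8s - 24 vanishes at s = -6, 2.
Since g''(s) = 4s + 8, we get g''(-6) = -16 < 0 ⇒ local maximum; g''(2) = 16 > 0 ⇒ local minimum.
The local minimum is g(2) = -68/3.

-68/3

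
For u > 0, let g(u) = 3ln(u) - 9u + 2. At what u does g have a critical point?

1/3

g'(u) = 3/u − 9 = 0 gives u = 1/3.
g''(u) = -3/u², which is negative for u > 0, so this is a local maximum.
g(1/3) = 3·ln(1/3) - 3 + 2 ≈ -4.2958.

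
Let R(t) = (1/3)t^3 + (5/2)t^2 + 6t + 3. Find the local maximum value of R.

Critical points: R'(t) = t^2 + 5t + 6 vanishes at t = -3, -2.
Since R''(t) = 2t + 5, we get R''(-3) = -1 < 0 ⇒ local maximum; R''(-2) = 1 > 0 ⇒ local minimum.
The local maximum is R(-3) = -3/2.

-3/2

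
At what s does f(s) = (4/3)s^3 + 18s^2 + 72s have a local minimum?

-3

f'(s) = 4s^2 + 36s + 72. Setting f'(s) = 0 gives s ∈ {-6, -3}.
f''(s) = 8s + 36. f''(-6) = -12 < 0 ⇒ local maximum; f''(-3) = 12 > 0 ⇒ local minimum.
Thus f has its local minimum at s = -3, with value -90.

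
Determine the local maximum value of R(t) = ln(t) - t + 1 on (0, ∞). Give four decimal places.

R'(t) = 1/t − 1 = 0 gives t = 1.
R''(t) = -1/t², which is negative for t > 0, so this is a local maximum.
R(1) = 1·ln(1) - 1 + 1 ≈ 0.0000.

0.0000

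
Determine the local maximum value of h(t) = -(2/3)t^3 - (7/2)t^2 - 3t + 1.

41/24

h'(t) = -2t^2 - 7t - 3. Setting h'(t) = 0 gives t ∈ {-3, -1/2}.
Since h''(t) = -4t - 7, we get h''(-3) = 5 > 0 ⇒ local minimum; h''(-1/2) = -5 < 0 ⇒ local maximum.
So the local maximum value is h(-1/2) = 41/24.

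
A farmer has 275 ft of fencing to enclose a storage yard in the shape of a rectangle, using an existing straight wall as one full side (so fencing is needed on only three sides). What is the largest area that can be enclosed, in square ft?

Let the sides perpendicular to the wall have length x and the parallel side y, so 2x + y = 275 and the area is A = xy = x(275 − 2x).
A'(x) = 275 − 4x = 0 gives x = 275/4, and A''(x) = −4 < 0 confirms a maximum.
Then y = 275 − 2·275/4 = 275/2 and A = 75625/8.

75625/8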